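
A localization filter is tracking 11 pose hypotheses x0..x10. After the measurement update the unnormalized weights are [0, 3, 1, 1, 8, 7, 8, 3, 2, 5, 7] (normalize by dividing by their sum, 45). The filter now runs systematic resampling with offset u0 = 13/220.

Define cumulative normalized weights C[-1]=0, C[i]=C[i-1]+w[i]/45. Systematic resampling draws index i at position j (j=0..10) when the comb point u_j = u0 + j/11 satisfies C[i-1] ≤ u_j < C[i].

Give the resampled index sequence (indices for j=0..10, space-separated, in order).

C = [0, 1/15, 4/45, 1/9, 13/45, 4/9, 28/45, 31/45, 11/15, 38/45, 1]
j=0: u_0=13/220 ∈ [0, 1/15) → index 1
j=1: u_1=3/20 ∈ [1/9, 13/45) → index 4
j=2: u_2=53/220 ∈ [1/9, 13/45) → index 4
j=3: u_3=73/220 ∈ [13/45, 4/9) → index 5
j=4: u_4=93/220 ∈ [13/45, 4/9) → index 5
j=5: u_5=113/220 ∈ [4/9, 28/45) → index 6
j=6: u_6=133/220 ∈ [4/9, 28/45) → index 6
j=7: u_7=153/220 ∈ [31/45, 11/15) → index 8
j=8: u_8=173/220 ∈ [11/15, 38/45) → index 9
j=9: u_9=193/220 ∈ [38/45, 1) → index 10
j=10: u_10=213/220 ∈ [38/45, 1) → index 10

1 4 4 5 5 6 6 8 9 10 10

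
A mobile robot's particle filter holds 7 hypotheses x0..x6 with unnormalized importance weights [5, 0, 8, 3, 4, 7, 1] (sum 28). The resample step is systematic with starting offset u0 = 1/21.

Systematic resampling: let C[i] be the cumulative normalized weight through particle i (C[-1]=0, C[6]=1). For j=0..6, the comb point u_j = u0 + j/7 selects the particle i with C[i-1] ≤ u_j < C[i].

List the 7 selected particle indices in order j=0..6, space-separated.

C = [5/28, 5/28, 13/28, 4/7, 5/7, 27/28, 1]
j=0: u_0=1/21 ∈ [0, 5/28) → index 0
j=1: u_1=4/21 ∈ [5/28, 13/28) → index 2
j=2: u_2=1/3 ∈ [5/28, 13/28) → index 2
j=3: u_3=10/21 ∈ [13/28, 4/7) → index 3
j=4: u_4=13/21 ∈ [4/7, 5/7) → index 4
j=5: u_5=16/21 ∈ [5/7, 27/28) → index 5
j=6: u_6=19/21 ∈ [5/7, 27/28) → index 5

0 2 2 3 4 5 5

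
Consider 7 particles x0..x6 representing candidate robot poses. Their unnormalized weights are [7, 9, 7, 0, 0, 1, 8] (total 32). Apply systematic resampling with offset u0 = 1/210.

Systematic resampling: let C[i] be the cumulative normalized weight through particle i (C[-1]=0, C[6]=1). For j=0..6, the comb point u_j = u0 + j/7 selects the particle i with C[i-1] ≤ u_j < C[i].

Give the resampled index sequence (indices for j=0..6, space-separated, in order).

0 0 1 1 2 5 6

C = [7/32, 1/2, 23/32, 23/32, 23/32, 3/4, 1]
j=0: u_0=1/210 ∈ [0, 7/32) → index 0
j=1: u_1=31/210 ∈ [0, 7/32) → index 0
j=2: u_2=61/210 ∈ [7/32, 1/2) → index 1
j=3: u_3=13/30 ∈ [7/32, 1/2) → index 1
j=4: u_4=121/210 ∈ [1/2, 23/32) → index 2
j=5: u_5=151/210 ∈ [23/32, 3/4) → index 5
j=6: u_6=181/210 ∈ [3/4, 1) → index 6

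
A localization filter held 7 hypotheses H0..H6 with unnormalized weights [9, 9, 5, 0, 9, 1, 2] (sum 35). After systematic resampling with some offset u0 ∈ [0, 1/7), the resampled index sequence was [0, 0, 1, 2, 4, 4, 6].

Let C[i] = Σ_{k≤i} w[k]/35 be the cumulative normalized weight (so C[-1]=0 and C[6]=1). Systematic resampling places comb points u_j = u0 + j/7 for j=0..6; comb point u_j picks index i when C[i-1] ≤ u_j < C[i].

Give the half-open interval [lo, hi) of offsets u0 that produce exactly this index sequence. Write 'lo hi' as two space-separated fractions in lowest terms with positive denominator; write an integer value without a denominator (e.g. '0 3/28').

C = [9/35, 18/35, 23/35, 23/35, 32/35, 33/35, 1]
j=0 picked index 0: u0 ∈ [0, 9/35)
j=1 picked index 0: u0 ∈ [-1/7, 4/35)
j=2 picked index 1: u0 ∈ [-1/35, 8/35)
j=3 picked index 2: u0 ∈ [3/35, 8/35)
j=4 picked index 4: u0 ∈ [3/35, 12/35)
j=5 picked index 4: u0 ∈ [-2/35, 1/5)
j=6 picked index 6: u0 ∈ [3/35, 1/7)
intersection: [3/35, 4/35)

3/35 4/35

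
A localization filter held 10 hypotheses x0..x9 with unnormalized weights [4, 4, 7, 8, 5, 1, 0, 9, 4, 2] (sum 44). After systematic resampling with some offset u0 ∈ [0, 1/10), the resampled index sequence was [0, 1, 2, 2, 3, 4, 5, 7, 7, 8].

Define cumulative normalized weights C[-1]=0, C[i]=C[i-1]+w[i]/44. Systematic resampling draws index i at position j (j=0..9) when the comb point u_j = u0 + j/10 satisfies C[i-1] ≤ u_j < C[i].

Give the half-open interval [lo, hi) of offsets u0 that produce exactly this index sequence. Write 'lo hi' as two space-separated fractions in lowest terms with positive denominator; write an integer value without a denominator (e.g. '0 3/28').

2/55 9/220

C = [1/11, 2/11, 15/44, 23/44, 7/11, 29/44, 29/44, 19/22, 21/22, 1]
j=0 picked index 0: u0 ∈ [0, 1/11)
j=1 picked index 1: u0 ∈ [-1/110, 9/110)
j=2 picked index 2: u0 ∈ [-1/55, 31/220)
j=3 picked index 2: u0 ∈ [-13/110, 9/220)
j=4 picked index 3: u0 ∈ [-13/220, 27/220)
j=5 picked index 4: u0 ∈ [1/44, 3/22)
j=6 picked index 5: u0 ∈ [2/55, 13/220)
j=7 picked index 7: u0 ∈ [-9/220, 9/55)
j=8 picked index 7: u0 ∈ [-31/220, 7/110)
j=9 picked index 8: u0 ∈ [-2/55, 3/55)
intersection: [2/55, 9/220)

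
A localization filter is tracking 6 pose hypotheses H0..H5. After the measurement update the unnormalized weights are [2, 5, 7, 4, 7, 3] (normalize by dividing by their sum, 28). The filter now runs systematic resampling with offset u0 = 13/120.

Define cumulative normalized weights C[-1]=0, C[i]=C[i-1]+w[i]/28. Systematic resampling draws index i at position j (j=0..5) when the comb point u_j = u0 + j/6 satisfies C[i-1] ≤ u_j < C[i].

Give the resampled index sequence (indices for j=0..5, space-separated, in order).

1 2 2 3 4 5

C = [1/14, 1/4, 1/2, 9/14, 25/28, 1]
j=0: u_0=13/120 ∈ [1/14, 1/4) → index 1
j=1: u_1=11/40 ∈ [1/4, 1/2) → index 2
j=2: u_2=53/120 ∈ [1/4, 1/2) → index 2
j=3: u_3=73/120 ∈ [1/2, 9/14) → index 3
j=4: u_4=31/40 ∈ [9/14, 25/28) → index 4
j=5: u_5=113/120 ∈ [25/28, 1) → index 5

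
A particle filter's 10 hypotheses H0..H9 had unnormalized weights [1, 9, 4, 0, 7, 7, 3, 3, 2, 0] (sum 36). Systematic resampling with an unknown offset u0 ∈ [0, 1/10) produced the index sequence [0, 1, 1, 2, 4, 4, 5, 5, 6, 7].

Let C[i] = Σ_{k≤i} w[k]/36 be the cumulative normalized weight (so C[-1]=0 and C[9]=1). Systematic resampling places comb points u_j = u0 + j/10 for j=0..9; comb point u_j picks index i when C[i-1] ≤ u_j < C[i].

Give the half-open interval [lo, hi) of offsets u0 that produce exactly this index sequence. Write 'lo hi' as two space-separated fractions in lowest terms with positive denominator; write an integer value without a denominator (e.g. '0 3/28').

0 1/36

C = [1/36, 5/18, 7/18, 7/18, 7/12, 7/9, 31/36, 17/18, 1, 1]
j=0 picked index 0: u0 ∈ [0, 1/36)
j=1 picked index 1: u0 ∈ [-13/180, 8/45)
j=2 picked index 1: u0 ∈ [-31/180, 7/90)
j=3 picked index 2: u0 ∈ [-1/45, 4/45)
j=4 picked index 4: u0 ∈ [-1/90, 11/60)
j=5 picked index 4: u0 ∈ [-1/9, 1/12)
j=6 picked index 5: u0 ∈ [-1/60, 8/45)
j=7 picked index 5: u0 ∈ [-7/60, 7/90)
j=8 picked index 6: u0 ∈ [-1/45, 11/180)
j=9 picked index 7: u0 ∈ [-7/180, 2/45)
intersection: [0, 1/36)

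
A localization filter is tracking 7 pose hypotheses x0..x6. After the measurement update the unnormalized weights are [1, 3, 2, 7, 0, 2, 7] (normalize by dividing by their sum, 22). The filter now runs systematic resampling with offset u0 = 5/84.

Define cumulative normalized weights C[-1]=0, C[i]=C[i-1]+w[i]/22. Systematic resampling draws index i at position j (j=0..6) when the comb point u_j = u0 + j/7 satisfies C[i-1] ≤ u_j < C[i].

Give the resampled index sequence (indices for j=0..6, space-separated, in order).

C = [1/22, 2/11, 3/11, 13/22, 13/22, 15/22, 1]
j=0: u_0=5/84 ∈ [1/22, 2/11) → index 1
j=1: u_1=17/84 ∈ [2/11, 3/11) → index 2
j=2: u_2=29/84 ∈ [3/11, 13/22) → index 3
j=3: u_3=41/84 ∈ [3/11, 13/22) → index 3
j=4: u_4=53/84 ∈ [13/22, 15/22) → index 5
j=5: u_5=65/84 ∈ [15/22, 1) → index 6
j=6: u_6=11/12 ∈ [15/22, 1) → index 6

1 2 3 3 5 6 6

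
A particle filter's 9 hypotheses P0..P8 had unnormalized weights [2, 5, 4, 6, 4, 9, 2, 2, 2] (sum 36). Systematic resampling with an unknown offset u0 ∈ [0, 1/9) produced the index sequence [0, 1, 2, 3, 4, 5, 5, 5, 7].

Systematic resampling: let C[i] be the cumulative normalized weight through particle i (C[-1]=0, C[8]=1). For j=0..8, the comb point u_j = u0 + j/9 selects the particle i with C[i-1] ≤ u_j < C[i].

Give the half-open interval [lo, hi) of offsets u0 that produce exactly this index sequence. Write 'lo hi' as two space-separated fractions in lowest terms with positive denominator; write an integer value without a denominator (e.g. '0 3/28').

C = [1/18, 7/36, 11/36, 17/36, 7/12, 5/6, 8/9, 17/18, 1]
j=0 picked index 0: u0 ∈ [0, 1/18)
j=1 picked index 1: u0 ∈ [-1/18, 1/12)
j=2 picked index 2: u0 ∈ [-1/36, 1/12)
j=3 picked index 3: u0 ∈ [-1/36, 5/36)
j=4 picked index 4: u0 ∈ [1/36, 5/36)
j=5 picked index 5: u0 ∈ [1/36, 5/18)
j=6 picked index 5: u0 ∈ [-1/12, 1/6)
j=7 picked index 5: u0 ∈ [-7/36, 1/18)
j=8 picked index 7: u0 ∈ [0, 1/18)
intersection: [1/36, 1/18)

1/36 1/18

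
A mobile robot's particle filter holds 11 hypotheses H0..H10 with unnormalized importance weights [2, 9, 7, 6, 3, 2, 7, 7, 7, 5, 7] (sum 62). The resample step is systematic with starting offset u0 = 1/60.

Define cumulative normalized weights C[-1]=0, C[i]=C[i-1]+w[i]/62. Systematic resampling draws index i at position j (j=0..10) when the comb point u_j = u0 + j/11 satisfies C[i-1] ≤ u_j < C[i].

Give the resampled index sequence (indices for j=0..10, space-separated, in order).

C = [1/31, 11/62, 9/31, 12/31, 27/62, 29/62, 18/31, 43/62, 25/31, 55/62, 1]
j=0: u_0=1/60 ∈ [0, 1/31) → index 0
j=1: u_1=71/660 ∈ [1/31, 11/62) → index 1
j=2: u_2=131/660 ∈ [11/62, 9/31) → index 2
j=3: u_3=191/660 ∈ [11/62, 9/31) → index 2
j=4: u_4=251/660 ∈ [9/31, 12/31) → index 3
j=5: u_5=311/660 ∈ [29/62, 18/31) → index 6
j=6: u_6=371/660 ∈ [29/62, 18/31) → index 6
j=7: u_7=431/660 ∈ [18/31, 43/62) → index 7
j=8: u_8=491/660 ∈ [43/62, 25/31) → index 8
j=9: u_9=551/660 ∈ [25/31, 55/62) → index 9
j=10: u_10=611/660 ∈ [55/62, 1) → index 10

0 1 2 2 3 6 6 7 8 9 10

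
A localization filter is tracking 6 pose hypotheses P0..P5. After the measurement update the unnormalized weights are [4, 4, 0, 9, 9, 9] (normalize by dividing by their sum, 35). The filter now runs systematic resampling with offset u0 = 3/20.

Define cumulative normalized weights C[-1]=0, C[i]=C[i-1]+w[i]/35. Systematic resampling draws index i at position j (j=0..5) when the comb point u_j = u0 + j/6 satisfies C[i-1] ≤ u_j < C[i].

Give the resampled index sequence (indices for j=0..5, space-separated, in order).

1 3 3 4 5 5

C = [4/35, 8/35, 8/35, 17/35, 26/35, 1]
j=0: u_0=3/20 ∈ [4/35, 8/35) → index 1
j=1: u_1=19/60 ∈ [8/35, 17/35) → index 3
j=2: u_2=29/60 ∈ [8/35, 17/35) → index 3
j=3: u_3=13/20 ∈ [17/35, 26/35) → index 4
j=4: u_4=49/60 ∈ [26/35, 1) → index 5
j=5: u_5=59/60 ∈ [26/35, 1) → index 5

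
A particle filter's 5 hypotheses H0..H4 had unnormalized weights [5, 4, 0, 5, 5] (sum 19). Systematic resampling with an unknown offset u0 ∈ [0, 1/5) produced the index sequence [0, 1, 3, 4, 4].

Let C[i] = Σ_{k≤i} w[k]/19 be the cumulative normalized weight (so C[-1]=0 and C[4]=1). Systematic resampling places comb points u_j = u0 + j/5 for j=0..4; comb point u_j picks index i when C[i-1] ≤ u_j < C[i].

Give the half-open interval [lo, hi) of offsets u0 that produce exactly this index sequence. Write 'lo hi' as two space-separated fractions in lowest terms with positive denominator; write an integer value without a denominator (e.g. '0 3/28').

C = [5/19, 9/19, 9/19, 14/19, 1]
j=0 picked index 0: u0 ∈ [0, 5/19)
j=1 picked index 1: u0 ∈ [6/95, 26/95)
j=2 picked index 3: u0 ∈ [7/95, 32/95)
j=3 picked index 4: u0 ∈ [13/95, 2/5)
j=4 picked index 4: u0 ∈ [-6/95, 1/5)
intersection: [13/95, 1/5)

13/95 1/5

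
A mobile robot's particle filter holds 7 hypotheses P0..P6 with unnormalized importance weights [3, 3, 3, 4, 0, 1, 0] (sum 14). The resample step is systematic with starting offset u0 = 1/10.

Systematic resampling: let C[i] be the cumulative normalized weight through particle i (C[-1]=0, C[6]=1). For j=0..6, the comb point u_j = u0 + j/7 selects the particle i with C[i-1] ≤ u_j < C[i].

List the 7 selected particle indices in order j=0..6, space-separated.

C = [3/14, 3/7, 9/14, 13/14, 13/14, 1, 1]
j=0: u_0=1/10 ∈ [0, 3/14) → index 0
j=1: u_1=17/70 ∈ [3/14, 3/7) → index 1
j=2: u_2=27/70 ∈ [3/14, 3/7) → index 1
j=3: u_3=37/70 ∈ [3/7, 9/14) → index 2
j=4: u_4=47/70 ∈ [9/14, 13/14) → index 3
j=5: u_5=57/70 ∈ [9/14, 13/14) → index 3
j=6: u_6=67/70 ∈ [13/14, 1) → index 5

0 1 1 2 3 3 5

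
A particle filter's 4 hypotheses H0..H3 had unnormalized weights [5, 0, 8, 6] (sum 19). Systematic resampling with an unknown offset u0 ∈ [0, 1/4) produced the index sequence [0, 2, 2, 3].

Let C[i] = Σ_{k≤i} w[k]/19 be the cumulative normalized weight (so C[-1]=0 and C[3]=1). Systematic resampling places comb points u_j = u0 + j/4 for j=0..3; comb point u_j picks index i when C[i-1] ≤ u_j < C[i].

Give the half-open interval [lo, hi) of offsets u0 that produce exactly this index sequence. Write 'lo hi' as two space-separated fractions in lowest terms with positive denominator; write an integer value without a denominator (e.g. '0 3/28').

C = [5/19, 5/19, 13/19, 1]
j=0 picked index 0: u0 ∈ [0, 5/19)
j=1 picked index 2: u0 ∈ [1/76, 33/76)
j=2 picked index 2: u0 ∈ [-9/38, 7/38)
j=3 picked index 3: u0 ∈ [-5/76, 1/4)
intersection: [1/76, 7/38)

1/76 7/38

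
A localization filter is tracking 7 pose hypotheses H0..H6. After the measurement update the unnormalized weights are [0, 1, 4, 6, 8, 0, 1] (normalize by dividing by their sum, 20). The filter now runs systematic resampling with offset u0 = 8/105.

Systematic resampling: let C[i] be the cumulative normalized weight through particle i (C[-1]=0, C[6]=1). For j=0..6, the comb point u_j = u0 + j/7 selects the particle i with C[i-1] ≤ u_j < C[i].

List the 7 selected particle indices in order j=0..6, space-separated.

2 2 3 3 4 4 4

C = [0, 1/20, 1/4, 11/20, 19/20, 19/20, 1]
j=0: u_0=8/105 ∈ [1/20, 1/4) → index 2
j=1: u_1=23/105 ∈ [1/20, 1/4) → index 2
j=2: u_2=38/105 ∈ [1/4, 11/20) → index 3
j=3: u_3=53/105 ∈ [1/4, 11/20) → index 3
j=4: u_4=68/105 ∈ [11/20, 19/20) → index 4
j=5: u_5=83/105 ∈ [11/20, 19/20) → index 4
j=6: u_6=14/15 ∈ [11/20, 19/20) → index 4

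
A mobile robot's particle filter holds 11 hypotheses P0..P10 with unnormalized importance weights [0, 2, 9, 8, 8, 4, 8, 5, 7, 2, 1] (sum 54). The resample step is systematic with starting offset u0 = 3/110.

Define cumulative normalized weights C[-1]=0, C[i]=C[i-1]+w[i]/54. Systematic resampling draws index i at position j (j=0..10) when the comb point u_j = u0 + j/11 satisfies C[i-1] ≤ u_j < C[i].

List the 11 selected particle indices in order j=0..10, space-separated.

1 2 3 3 4 4 5 6 7 8 8

C = [0, 1/27, 11/54, 19/54, 1/2, 31/54, 13/18, 22/27, 17/18, 53/54, 1]
j=0: u_0=3/110 ∈ [0, 1/27) → index 1
j=1: u_1=13/110 ∈ [1/27, 11/54) → index 2
j=2: u_2=23/110 ∈ [11/54, 19/54) → index 3
j=3: u_3=3/10 ∈ [11/54, 19/54) → index 3
j=4: u_4=43/110 ∈ [19/54, 1/2) → index 4
j=5: u_5=53/110 ∈ [19/54, 1/2) → index 4
j=6: u_6=63/110 ∈ [1/2, 31/54) → index 5
j=7: u_7=73/110 ∈ [31/54, 13/18) → index 6
j=8: u_8=83/110 ∈ [13/18, 22/27) → index 7
j=9: u_9=93/110 ∈ [22/27, 17/18) → index 8
j=10: u_10=103/110 ∈ [22/27, 17/18) → index 8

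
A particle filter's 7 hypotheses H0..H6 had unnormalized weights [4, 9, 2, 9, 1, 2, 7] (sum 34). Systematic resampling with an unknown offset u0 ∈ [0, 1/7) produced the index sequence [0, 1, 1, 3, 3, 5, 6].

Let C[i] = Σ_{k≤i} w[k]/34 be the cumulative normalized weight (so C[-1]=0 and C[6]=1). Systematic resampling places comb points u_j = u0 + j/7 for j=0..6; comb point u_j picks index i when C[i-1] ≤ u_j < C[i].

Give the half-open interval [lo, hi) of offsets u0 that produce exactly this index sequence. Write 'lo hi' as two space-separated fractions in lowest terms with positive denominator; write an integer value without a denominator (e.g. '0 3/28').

5/238 19/238

C = [2/17, 13/34, 15/34, 12/17, 25/34, 27/34, 1]
j=0 picked index 0: u0 ∈ [0, 2/17)
j=1 picked index 1: u0 ∈ [-3/119, 57/238)
j=2 picked index 1: u0 ∈ [-20/119, 23/238)
j=3 picked index 3: u0 ∈ [3/238, 33/119)
j=4 picked index 3: u0 ∈ [-31/238, 16/119)
j=5 picked index 5: u0 ∈ [5/238, 19/238)
j=6 picked index 6: u0 ∈ [-15/238, 1/7)
intersection: [5/238, 19/238)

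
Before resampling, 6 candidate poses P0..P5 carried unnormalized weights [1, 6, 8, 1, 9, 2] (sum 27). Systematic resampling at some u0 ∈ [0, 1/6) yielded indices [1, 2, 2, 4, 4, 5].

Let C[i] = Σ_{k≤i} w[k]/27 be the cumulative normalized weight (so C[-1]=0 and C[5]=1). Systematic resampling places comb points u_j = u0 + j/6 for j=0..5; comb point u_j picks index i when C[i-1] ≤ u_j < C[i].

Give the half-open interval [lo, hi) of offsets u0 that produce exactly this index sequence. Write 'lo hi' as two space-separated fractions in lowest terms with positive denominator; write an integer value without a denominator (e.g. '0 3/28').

C = [1/27, 7/27, 5/9, 16/27, 25/27, 1]
j=0 picked index 1: u0 ∈ [1/27, 7/27)
j=1 picked index 2: u0 ∈ [5/54, 7/18)
j=2 picked index 2: u0 ∈ [-2/27, 2/9)
j=3 picked index 4: u0 ∈ [5/54, 23/54)
j=4 picked index 4: u0 ∈ [-2/27, 7/27)
j=5 picked index 5: u0 ∈ [5/54, 1/6)
intersection: [5/54, 1/6)

5/54 1/6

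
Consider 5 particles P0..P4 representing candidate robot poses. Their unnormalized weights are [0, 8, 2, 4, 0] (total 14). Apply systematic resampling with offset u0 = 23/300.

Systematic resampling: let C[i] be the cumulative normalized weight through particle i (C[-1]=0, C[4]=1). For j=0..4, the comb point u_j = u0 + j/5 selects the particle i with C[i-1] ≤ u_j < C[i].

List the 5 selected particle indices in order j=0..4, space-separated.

C = [0, 4/7, 5/7, 1, 1]
j=0: u_0=23/300 ∈ [0, 4/7) → index 1
j=1: u_1=83/300 ∈ [0, 4/7) → index 1
j=2: u_2=143/300 ∈ [0, 4/7) → index 1
j=3: u_3=203/300 ∈ [4/7, 5/7) → index 2
j=4: u_4=263/300 ∈ [5/7, 1) → index 3

1 1 1 2 3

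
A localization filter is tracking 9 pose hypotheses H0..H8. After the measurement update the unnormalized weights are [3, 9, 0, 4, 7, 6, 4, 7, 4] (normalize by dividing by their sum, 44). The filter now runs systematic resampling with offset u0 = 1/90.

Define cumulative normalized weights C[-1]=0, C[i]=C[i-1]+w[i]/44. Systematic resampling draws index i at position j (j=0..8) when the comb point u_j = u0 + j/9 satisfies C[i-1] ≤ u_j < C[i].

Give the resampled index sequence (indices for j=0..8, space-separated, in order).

0 1 1 3 4 5 6 7 7

C = [3/44, 3/11, 3/11, 4/11, 23/44, 29/44, 3/4, 10/11, 1]
j=0: u_0=1/90 ∈ [0, 3/44) → index 0
j=1: u_1=11/90 ∈ [3/44, 3/11) → index 1
j=2: u_2=7/30 ∈ [3/44, 3/11) → index 1
j=3: u_3=31/90 ∈ [3/11, 4/11) → index 3
j=4: u_4=41/90 ∈ [4/11, 23/44) → index 4
j=5: u_5=17/30 ∈ [23/44, 29/44) → index 5
j=6: u_6=61/90 ∈ [29/44, 3/4) → index 6
j=7: u_7=71/90 ∈ [3/4, 10/11) → index 7
j=8: u_8=9/10 ∈ [3/4, 10/11) → index 7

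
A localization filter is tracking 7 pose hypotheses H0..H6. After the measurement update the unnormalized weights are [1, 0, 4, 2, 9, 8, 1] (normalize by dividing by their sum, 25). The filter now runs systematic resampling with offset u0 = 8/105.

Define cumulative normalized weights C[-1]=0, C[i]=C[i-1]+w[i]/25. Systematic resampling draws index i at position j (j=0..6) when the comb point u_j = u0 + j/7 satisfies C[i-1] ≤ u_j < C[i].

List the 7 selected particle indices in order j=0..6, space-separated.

2 3 4 4 5 5 5

C = [1/25, 1/25, 1/5, 7/25, 16/25, 24/25, 1]
j=0: u_0=8/105 ∈ [1/25, 1/5) → index 2
j=1: u_1=23/105 ∈ [1/5, 7/25) → index 3
j=2: u_2=38/105 ∈ [7/25, 16/25) → index 4
j=3: u_3=53/105 ∈ [7/25, 16/25) → index 4
j=4: u_4=68/105 ∈ [16/25, 24/25) → index 5
j=5: u_5=83/105 ∈ [16/25, 24/25) → index 5
j=6: u_6=14/15 ∈ [16/25, 24/25) → index 5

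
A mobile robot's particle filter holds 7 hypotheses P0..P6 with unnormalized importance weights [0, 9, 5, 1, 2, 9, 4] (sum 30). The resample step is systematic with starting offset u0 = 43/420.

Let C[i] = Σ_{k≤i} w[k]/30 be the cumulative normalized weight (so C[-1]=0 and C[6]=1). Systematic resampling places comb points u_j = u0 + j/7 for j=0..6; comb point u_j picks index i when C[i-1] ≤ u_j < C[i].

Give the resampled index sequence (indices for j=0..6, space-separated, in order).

1 1 2 4 5 5 6

C = [0, 3/10, 7/15, 1/2, 17/30, 13/15, 1]
j=0: u_0=43/420 ∈ [0, 3/10) → index 1
j=1: u_1=103/420 ∈ [0, 3/10) → index 1
j=2: u_2=163/420 ∈ [3/10, 7/15) → index 2
j=3: u_3=223/420 ∈ [1/2, 17/30) → index 4
j=4: u_4=283/420 ∈ [17/30, 13/15) → index 5
j=5: u_5=49/60 ∈ [17/30, 13/15) → index 5
j=6: u_6=403/420 ∈ [13/15, 1) → index 6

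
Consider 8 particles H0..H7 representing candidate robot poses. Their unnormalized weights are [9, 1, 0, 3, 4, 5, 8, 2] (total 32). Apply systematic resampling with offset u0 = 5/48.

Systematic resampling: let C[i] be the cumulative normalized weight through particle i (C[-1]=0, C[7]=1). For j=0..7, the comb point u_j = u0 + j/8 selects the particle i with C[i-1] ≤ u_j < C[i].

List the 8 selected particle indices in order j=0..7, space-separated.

0 0 3 4 5 6 6 7

C = [9/32, 5/16, 5/16, 13/32, 17/32, 11/16, 15/16, 1]
j=0: u_0=5/48 ∈ [0, 9/32) → index 0
j=1: u_1=11/48 ∈ [0, 9/32) → index 0
j=2: u_2=17/48 ∈ [5/16, 13/32) → index 3
j=3: u_3=23/48 ∈ [13/32, 17/32) → index 4
j=4: u_4=29/48 ∈ [17/32, 11/16) → index 5
j=5: u_5=35/48 ∈ [11/16, 15/16) → index 6
j=6: u_6=41/48 ∈ [11/16, 15/16) → index 6
j=7: u_7=47/48 ∈ [15/16, 1) → index 7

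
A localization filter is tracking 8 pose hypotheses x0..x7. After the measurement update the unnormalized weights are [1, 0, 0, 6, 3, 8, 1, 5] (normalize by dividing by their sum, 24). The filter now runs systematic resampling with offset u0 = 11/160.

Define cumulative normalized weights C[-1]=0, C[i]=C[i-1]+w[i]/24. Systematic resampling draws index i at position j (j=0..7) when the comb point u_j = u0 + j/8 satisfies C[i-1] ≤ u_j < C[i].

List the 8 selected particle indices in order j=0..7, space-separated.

C = [1/24, 1/24, 1/24, 7/24, 5/12, 3/4, 19/24, 1]
j=0: u_0=11/160 ∈ [1/24, 7/24) → index 3
j=1: u_1=31/160 ∈ [1/24, 7/24) → index 3
j=2: u_2=51/160 ∈ [7/24, 5/12) → index 4
j=3: u_3=71/160 ∈ [5/12, 3/4) → index 5
j=4: u_4=91/160 ∈ [5/12, 3/4) → index 5
j=5: u_5=111/160 ∈ [5/12, 3/4) → index 5
j=6: u_6=131/160 ∈ [19/24, 1) → index 7
j=7: u_7=151/160 ∈ [19/24, 1) → index 7

3 3 4 5 5 5 7 7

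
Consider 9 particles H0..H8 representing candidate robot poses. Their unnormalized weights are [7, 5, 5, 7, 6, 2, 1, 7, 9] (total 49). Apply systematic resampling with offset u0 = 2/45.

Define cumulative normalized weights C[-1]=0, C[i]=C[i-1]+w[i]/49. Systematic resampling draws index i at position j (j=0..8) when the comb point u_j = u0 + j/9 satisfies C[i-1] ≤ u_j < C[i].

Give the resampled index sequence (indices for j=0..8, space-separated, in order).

0 1 2 3 3 4 7 8 8

C = [1/7, 12/49, 17/49, 24/49, 30/49, 32/49, 33/49, 40/49, 1]
j=0: u_0=2/45 ∈ [0, 1/7) → index 0
j=1: u_1=7/45 ∈ [1/7, 12/49) → index 1
j=2: u_2=4/15 ∈ [12/49, 17/49) → index 2
j=3: u_3=17/45 ∈ [17/49, 24/49) → index 3
j=4: u_4=22/45 ∈ [17/49, 24/49) → index 3
j=5: u_5=3/5 ∈ [24/49, 30/49) → index 4
j=6: u_6=32/45 ∈ [33/49, 40/49) → index 7
j=7: u_7=37/45 ∈ [40/49, 1) → index 8
j=8: u_8=14/15 ∈ [40/49, 1) → index 8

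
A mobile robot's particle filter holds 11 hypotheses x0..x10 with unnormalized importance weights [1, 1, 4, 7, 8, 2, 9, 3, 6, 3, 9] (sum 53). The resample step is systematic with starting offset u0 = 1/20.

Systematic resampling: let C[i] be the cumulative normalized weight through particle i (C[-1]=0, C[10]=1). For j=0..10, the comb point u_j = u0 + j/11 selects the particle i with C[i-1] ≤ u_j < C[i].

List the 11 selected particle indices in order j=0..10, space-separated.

C = [1/53, 2/53, 6/53, 13/53, 21/53, 23/53, 32/53, 35/53, 41/53, 44/53, 1]
j=0: u_0=1/20 ∈ [2/53, 6/53) → index 2
j=1: u_1=31/220 ∈ [6/53, 13/53) → index 3
j=2: u_2=51/220 ∈ [6/53, 13/53) → index 3
j=3: u_3=71/220 ∈ [13/53, 21/53) → index 4
j=4: u_4=91/220 ∈ [21/53, 23/53) → index 5
j=5: u_5=111/220 ∈ [23/53, 32/53) → index 6
j=6: u_6=131/220 ∈ [23/53, 32/53) → index 6
j=7: u_7=151/220 ∈ [35/53, 41/53) → index 8
j=8: u_8=171/220 ∈ [41/53, 44/53) → index 9
j=9: u_9=191/220 ∈ [44/53, 1) → index 10
j=10: u_10=211/220 ∈ [44/53, 1) → index 10

2 3 3 4 5 6 6 8 9 10 10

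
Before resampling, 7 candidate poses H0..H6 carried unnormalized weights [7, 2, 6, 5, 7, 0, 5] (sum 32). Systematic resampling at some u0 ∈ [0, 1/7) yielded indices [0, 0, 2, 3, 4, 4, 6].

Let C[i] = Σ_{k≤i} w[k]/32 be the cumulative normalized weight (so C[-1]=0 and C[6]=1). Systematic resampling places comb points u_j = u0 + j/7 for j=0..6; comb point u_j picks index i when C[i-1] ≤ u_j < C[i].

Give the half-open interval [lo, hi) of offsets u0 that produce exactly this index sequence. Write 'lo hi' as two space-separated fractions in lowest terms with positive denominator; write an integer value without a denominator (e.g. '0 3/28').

C = [7/32, 9/32, 15/32, 5/8, 27/32, 27/32, 1]
j=0 picked index 0: u0 ∈ [0, 7/32)
j=1 picked index 0: u0 ∈ [-1/7, 17/224)
j=2 picked index 2: u0 ∈ [-1/224, 41/224)
j=3 picked index 3: u0 ∈ [9/224, 11/56)
j=4 picked index 4: u0 ∈ [3/56, 61/224)
j=5 picked index 4: u0 ∈ [-5/56, 29/224)
j=6 picked index 6: u0 ∈ [-3/224, 1/7)
intersection: [3/56, 17/224)

3/56 17/224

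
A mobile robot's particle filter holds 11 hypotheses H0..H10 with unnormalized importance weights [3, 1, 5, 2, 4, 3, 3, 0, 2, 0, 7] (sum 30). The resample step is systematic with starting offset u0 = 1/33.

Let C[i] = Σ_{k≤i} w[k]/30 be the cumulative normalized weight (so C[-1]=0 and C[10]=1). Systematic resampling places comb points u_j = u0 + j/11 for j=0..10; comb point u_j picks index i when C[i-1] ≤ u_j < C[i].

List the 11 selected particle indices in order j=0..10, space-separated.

0 1 2 3 4 4 5 6 8 10 10

C = [1/10, 2/15, 3/10, 11/30, 1/2, 3/5, 7/10, 7/10, 23/30, 23/30, 1]
j=0: u_0=1/33 ∈ [0, 1/10) → index 0
j=1: u_1=4/33 ∈ [1/10, 2/15) → index 1
j=2: u_2=7/33 ∈ [2/15, 3/10) → index 2
j=3: u_3=10/33 ∈ [3/10, 11/30) → index 3
j=4: u_4=13/33 ∈ [11/30, 1/2) → index 4
j=5: u_5=16/33 ∈ [11/30, 1/2) → index 4
j=6: u_6=19/33 ∈ [1/2, 3/5) → index 5
j=7: u_7=2/3 ∈ [3/5, 7/10) → index 6
j=8: u_8=25/33 ∈ [7/10, 23/30) → index 8
j=9: u_9=28/33 ∈ [23/30, 1) → index 10
j=10: u_10=31/33 ∈ [23/30, 1) → index 10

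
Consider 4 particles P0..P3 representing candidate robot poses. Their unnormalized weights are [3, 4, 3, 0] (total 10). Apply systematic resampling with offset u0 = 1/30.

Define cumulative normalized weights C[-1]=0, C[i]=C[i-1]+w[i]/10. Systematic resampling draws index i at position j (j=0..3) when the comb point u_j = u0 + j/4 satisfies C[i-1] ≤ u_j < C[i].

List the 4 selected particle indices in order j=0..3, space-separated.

0 0 1 2

C = [3/10, 7/10, 1, 1]
j=0: u_0=1/30 ∈ [0, 3/10) → index 0
j=1: u_1=17/60 ∈ [0, 3/10) → index 0
j=2: u_2=8/15 ∈ [3/10, 7/10) → index 1
j=3: u_3=47/60 ∈ [7/10, 1) → index 2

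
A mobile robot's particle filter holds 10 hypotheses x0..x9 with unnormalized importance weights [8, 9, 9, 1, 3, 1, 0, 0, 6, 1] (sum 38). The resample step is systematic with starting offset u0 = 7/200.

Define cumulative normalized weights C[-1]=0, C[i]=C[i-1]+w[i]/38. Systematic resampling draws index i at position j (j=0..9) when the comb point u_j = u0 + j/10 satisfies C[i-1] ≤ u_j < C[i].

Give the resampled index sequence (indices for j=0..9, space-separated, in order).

C = [4/19, 17/38, 13/19, 27/38, 15/19, 31/38, 31/38, 31/38, 37/38, 1]
j=0: u_0=7/200 ∈ [0, 4/19) → index 0
j=1: u_1=27/200 ∈ [0, 4/19) → index 0
j=2: u_2=47/200 ∈ [4/19, 17/38) → index 1
j=3: u_3=67/200 ∈ [4/19, 17/38) → index 1
j=4: u_4=87/200 ∈ [4/19, 17/38) → index 1
j=5: u_5=107/200 ∈ [17/38, 13/19) → index 2
j=6: u_6=127/200 ∈ [17/38, 13/19) → index 2
j=7: u_7=147/200 ∈ [27/38, 15/19) → index 4
j=8: u_8=167/200 ∈ [31/38, 37/38) → index 8
j=9: u_9=187/200 ∈ [31/38, 37/38) → index 8

0 0 1 1 1 2 2 4 8 8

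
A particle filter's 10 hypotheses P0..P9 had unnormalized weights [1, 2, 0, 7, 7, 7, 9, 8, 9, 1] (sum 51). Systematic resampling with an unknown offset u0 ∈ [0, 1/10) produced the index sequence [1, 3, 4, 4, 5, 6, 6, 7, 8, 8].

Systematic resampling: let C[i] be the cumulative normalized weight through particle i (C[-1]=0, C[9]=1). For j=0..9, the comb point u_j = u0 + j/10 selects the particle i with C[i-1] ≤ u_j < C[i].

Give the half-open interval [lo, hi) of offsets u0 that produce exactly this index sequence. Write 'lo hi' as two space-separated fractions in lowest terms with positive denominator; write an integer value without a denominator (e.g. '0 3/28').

C = [1/51, 1/17, 1/17, 10/51, 1/3, 8/17, 11/17, 41/51, 50/51, 1]
j=0 picked index 1: u0 ∈ [1/51, 1/17)
j=1 picked index 3: u0 ∈ [-7/170, 49/510)
j=2 picked index 4: u0 ∈ [-1/255, 2/15)
j=3 picked index 4: u0 ∈ [-53/510, 1/30)
j=4 picked index 5: u0 ∈ [-1/15, 6/85)
j=5 picked index 6: u0 ∈ [-1/34, 5/34)
j=6 picked index 6: u0 ∈ [-11/85, 4/85)
j=7 picked index 7: u0 ∈ [-9/170, 53/510)
j=8 picked index 8: u0 ∈ [1/255, 46/255)
j=9 picked index 8: u0 ∈ [-49/510, 41/510)
intersection: [1/51, 1/30)

1/51 1/30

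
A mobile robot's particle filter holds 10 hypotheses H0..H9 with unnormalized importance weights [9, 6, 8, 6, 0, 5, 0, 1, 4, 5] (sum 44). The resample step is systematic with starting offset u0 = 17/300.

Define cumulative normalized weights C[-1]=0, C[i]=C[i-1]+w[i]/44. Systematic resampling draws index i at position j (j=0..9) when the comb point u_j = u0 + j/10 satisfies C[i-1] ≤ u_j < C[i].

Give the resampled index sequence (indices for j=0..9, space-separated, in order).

0 0 1 2 2 3 3 5 8 9

C = [9/44, 15/44, 23/44, 29/44, 29/44, 17/22, 17/22, 35/44, 39/44, 1]
j=0: u_0=17/300 ∈ [0, 9/44) → index 0
j=1: u_1=47/300 ∈ [0, 9/44) → index 0
j=2: u_2=77/300 ∈ [9/44, 15/44) → index 1
j=3: u_3=107/300 ∈ [15/44, 23/44) → index 2
j=4: u_4=137/300 ∈ [15/44, 23/44) → index 2
j=5: u_5=167/300 ∈ [23/44, 29/44) → index 3
j=6: u_6=197/300 ∈ [23/44, 29/44) → index 3
j=7: u_7=227/300 ∈ [29/44, 17/22) → index 5
j=8: u_8=257/300 ∈ [35/44, 39/44) → index 8
j=9: u_9=287/300 ∈ [39/44, 1) → index 9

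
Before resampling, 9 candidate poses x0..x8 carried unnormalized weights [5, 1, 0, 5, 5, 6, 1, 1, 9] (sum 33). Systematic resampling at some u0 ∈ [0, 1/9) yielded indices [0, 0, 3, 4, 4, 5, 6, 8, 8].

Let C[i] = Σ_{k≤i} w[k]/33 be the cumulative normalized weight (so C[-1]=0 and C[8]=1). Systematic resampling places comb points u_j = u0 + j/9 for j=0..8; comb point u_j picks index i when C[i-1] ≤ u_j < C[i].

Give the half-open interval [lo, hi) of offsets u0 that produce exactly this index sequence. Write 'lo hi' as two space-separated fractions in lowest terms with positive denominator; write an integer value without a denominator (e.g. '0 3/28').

0 1/33

C = [5/33, 2/11, 2/11, 1/3, 16/33, 2/3, 23/33, 8/11, 1]
j=0 picked index 0: u0 ∈ [0, 5/33)
j=1 picked index 0: u0 ∈ [-1/9, 4/99)
j=2 picked index 3: u0 ∈ [-4/99, 1/9)
j=3 picked index 4: u0 ∈ [0, 5/33)
j=4 picked index 4: u0 ∈ [-1/9, 4/99)
j=5 picked index 5: u0 ∈ [-7/99, 1/9)
j=6 picked index 6: u0 ∈ [0, 1/33)
j=7 picked index 8: u0 ∈ [-5/99, 2/9)
j=8 picked index 8: u0 ∈ [-16/99, 1/9)
intersection: [0, 1/33)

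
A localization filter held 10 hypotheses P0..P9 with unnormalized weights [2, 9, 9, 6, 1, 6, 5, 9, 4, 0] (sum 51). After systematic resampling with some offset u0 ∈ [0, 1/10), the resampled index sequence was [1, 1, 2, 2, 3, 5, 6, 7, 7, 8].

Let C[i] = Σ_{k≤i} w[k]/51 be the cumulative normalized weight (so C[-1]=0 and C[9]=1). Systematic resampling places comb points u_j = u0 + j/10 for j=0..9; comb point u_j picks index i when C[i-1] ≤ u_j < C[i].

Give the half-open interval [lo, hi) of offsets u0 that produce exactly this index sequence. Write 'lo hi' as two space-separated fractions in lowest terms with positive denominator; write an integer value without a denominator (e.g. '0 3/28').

C = [2/51, 11/51, 20/51, 26/51, 9/17, 11/17, 38/51, 47/51, 1, 1]
j=0 picked index 1: u0 ∈ [2/51, 11/51)
j=1 picked index 1: u0 ∈ [-31/510, 59/510)
j=2 picked index 2: u0 ∈ [4/255, 49/255)
j=3 picked index 2: u0 ∈ [-43/510, 47/510)
j=4 picked index 3: u0 ∈ [-2/255, 28/255)
j=5 picked index 5: u0 ∈ [1/34, 5/34)
j=6 picked index 6: u0 ∈ [4/85, 37/255)
j=7 picked index 7: u0 ∈ [23/510, 113/510)
j=8 picked index 7: u0 ∈ [-14/255, 31/255)
j=9 picked index 8: u0 ∈ [11/510, 1/10)
intersection: [4/85, 47/510)

4/85 47/510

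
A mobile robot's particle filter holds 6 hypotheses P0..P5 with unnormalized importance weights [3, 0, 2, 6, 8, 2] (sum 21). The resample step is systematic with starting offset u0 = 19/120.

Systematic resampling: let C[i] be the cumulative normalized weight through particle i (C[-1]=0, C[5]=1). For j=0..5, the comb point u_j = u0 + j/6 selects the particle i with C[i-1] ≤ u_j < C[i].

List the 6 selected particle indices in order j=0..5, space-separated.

C = [1/7, 1/7, 5/21, 11/21, 19/21, 1]
j=0: u_0=19/120 ∈ [1/7, 5/21) → index 2
j=1: u_1=13/40 ∈ [5/21, 11/21) → index 3
j=2: u_2=59/120 ∈ [5/21, 11/21) → index 3
j=3: u_3=79/120 ∈ [11/21, 19/21) → index 4
j=4: u_4=33/40 ∈ [11/21, 19/21) → index 4
j=5: u_5=119/120 ∈ [19/21, 1) → index 5

2 3 3 4 4 5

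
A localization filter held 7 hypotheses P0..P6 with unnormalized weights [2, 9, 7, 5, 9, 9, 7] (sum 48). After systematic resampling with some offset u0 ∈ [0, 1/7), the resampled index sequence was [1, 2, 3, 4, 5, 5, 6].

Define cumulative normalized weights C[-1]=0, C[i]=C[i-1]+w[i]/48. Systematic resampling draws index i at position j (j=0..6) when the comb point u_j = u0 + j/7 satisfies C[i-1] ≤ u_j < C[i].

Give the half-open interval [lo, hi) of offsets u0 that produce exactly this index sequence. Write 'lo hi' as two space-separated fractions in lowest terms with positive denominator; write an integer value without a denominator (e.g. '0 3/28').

2/21 47/336

C = [1/24, 11/48, 3/8, 23/48, 2/3, 41/48, 1]
j=0 picked index 1: u0 ∈ [1/24, 11/48)
j=1 picked index 2: u0 ∈ [29/336, 13/56)
j=2 picked index 3: u0 ∈ [5/56, 65/336)
j=3 picked index 4: u0 ∈ [17/336, 5/21)
j=4 picked index 5: u0 ∈ [2/21, 95/336)
j=5 picked index 5: u0 ∈ [-1/21, 47/336)
j=6 picked index 6: u0 ∈ [-1/336, 1/7)
intersection: [2/21, 47/336)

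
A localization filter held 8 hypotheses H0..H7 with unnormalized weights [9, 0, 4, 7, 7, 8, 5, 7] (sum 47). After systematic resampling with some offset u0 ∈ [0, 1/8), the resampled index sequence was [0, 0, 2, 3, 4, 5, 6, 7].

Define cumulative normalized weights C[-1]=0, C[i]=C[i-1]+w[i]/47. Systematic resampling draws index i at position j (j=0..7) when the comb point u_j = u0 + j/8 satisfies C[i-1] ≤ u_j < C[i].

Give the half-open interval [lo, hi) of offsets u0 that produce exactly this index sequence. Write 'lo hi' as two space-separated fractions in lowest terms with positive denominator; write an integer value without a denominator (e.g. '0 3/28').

0 5/188

C = [9/47, 9/47, 13/47, 20/47, 27/47, 35/47, 40/47, 1]
j=0 picked index 0: u0 ∈ [0, 9/47)
j=1 picked index 0: u0 ∈ [-1/8, 25/376)
j=2 picked index 2: u0 ∈ [-11/188, 5/188)
j=3 picked index 3: u0 ∈ [-37/376, 19/376)
j=4 picked index 4: u0 ∈ [-7/94, 7/94)
j=5 picked index 5: u0 ∈ [-19/376, 45/376)
j=6 picked index 6: u0 ∈ [-1/188, 19/188)
j=7 picked index 7: u0 ∈ [-9/376, 1/8)
intersection: [0, 5/188)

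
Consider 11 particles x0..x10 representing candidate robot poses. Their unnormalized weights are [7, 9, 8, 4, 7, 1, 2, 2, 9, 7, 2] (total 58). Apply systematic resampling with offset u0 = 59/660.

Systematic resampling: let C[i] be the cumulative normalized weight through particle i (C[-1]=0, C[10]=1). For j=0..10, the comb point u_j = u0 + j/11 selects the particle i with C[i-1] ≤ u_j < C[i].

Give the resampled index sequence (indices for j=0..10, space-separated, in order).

0 1 1 2 3 4 6 8 8 9 10

C = [7/58, 8/29, 12/29, 14/29, 35/58, 18/29, 19/29, 20/29, 49/58, 28/29, 1]
j=0: u_0=59/660 ∈ [0, 7/58) → index 0
j=1: u_1=119/660 ∈ [7/58, 8/29) → index 1
j=2: u_2=179/660 ∈ [7/58, 8/29) → index 1
j=3: u_3=239/660 ∈ [8/29, 12/29) → index 2
j=4: u_4=299/660 ∈ [12/29, 14/29) → index 3
j=5: u_5=359/660 ∈ [14/29, 35/58) → index 4
j=6: u_6=419/660 ∈ [18/29, 19/29) → index 6
j=7: u_7=479/660 ∈ [20/29, 49/58) → index 8
j=8: u_8=49/60 ∈ [20/29, 49/58) → index 8
j=9: u_9=599/660 ∈ [49/58, 28/29) → index 9
j=10: u_10=659/660 ∈ [28/29, 1) → index 10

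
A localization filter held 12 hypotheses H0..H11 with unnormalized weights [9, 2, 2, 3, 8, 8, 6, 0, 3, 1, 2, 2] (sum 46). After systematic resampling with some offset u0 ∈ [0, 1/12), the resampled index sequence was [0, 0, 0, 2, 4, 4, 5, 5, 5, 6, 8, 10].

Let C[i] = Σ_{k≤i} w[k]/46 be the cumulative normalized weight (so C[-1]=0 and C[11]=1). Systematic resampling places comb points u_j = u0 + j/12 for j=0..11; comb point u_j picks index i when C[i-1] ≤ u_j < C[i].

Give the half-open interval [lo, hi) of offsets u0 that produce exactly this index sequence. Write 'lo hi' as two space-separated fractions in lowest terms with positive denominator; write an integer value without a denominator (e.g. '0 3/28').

1/46 2/69

C = [9/46, 11/46, 13/46, 8/23, 12/23, 16/23, 19/23, 19/23, 41/46, 21/23, 22/23, 1]
j=0 picked index 0: u0 ∈ [0, 9/46)
j=1 picked index 0: u0 ∈ [-1/12, 31/276)
j=2 picked index 0: u0 ∈ [-1/6, 2/69)
j=3 picked index 2: u0 ∈ [-1/92, 3/92)
j=4 picked index 4: u0 ∈ [1/69, 13/69)
j=5 picked index 4: u0 ∈ [-19/276, 29/276)
j=6 picked index 5: u0 ∈ [1/46, 9/46)
j=7 picked index 5: u0 ∈ [-17/276, 31/276)
j=8 picked index 5: u0 ∈ [-10/69, 2/69)
j=9 picked index 6: u0 ∈ [-5/92, 7/92)
j=10 picked index 8: u0 ∈ [-1/138, 4/69)
j=11 picked index 10: u0 ∈ [-1/276, 11/276)
intersection: [1/46, 2/69)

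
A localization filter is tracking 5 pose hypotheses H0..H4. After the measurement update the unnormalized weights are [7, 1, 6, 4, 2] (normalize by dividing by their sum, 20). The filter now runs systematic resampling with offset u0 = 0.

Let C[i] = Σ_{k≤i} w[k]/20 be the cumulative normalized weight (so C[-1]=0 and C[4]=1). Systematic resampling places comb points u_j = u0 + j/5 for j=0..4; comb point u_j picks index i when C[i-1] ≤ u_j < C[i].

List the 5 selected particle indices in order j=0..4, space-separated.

0 0 2 2 3

C = [7/20, 2/5, 7/10, 9/10, 1]
j=0: u_0=0 ∈ [0, 7/20) → index 0
j=1: u_1=1/5 ∈ [0, 7/20) → index 0
j=2: u_2=2/5 ∈ [2/5, 7/10) → index 2
j=3: u_3=3/5 ∈ [2/5, 7/10) → index 2
j=4: u_4=4/5 ∈ [7/10, 9/10) → index 3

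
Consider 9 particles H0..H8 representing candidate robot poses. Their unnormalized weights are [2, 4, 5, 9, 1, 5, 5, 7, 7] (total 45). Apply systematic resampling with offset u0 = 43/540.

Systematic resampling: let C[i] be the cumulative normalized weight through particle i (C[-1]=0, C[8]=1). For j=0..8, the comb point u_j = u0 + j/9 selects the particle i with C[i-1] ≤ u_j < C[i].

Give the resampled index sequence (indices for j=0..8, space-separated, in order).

C = [2/45, 2/15, 11/45, 4/9, 7/15, 26/45, 31/45, 38/45, 1]
j=0: u_0=43/540 ∈ [2/45, 2/15) → index 1
j=1: u_1=103/540 ∈ [2/15, 11/45) → index 2
j=2: u_2=163/540 ∈ [11/45, 4/9) → index 3
j=3: u_3=223/540 ∈ [11/45, 4/9) → index 3
j=4: u_4=283/540 ∈ [7/15, 26/45) → index 5
j=5: u_5=343/540 ∈ [26/45, 31/45) → index 6
j=6: u_6=403/540 ∈ [31/45, 38/45) → index 7
j=7: u_7=463/540 ∈ [38/45, 1) → index 8
j=8: u_8=523/540 ∈ [38/45, 1) → index 8

1 2 3 3 5 6 7 8 8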